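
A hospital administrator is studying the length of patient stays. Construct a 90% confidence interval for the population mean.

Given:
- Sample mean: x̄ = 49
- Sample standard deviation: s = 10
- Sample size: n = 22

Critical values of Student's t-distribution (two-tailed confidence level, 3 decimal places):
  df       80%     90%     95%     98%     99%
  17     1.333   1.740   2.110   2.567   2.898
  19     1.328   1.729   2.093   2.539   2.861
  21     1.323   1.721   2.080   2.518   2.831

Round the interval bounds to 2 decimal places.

The population standard deviation σ is unknown (only the sample standard deviation s is given), so use a t-interval with df = n - 1 = 22 - 1 = 21.

For 90% confidence with df = 21, t* = 1.721 (from t-table)

Standard error: SE = s/√n = 10/√22 = 2.132007

Margin of error: E = t* × SE = 1.721 × 2.132007 = 3.6692

T-interval: x̄ ± E = 49 ± 3.6692 = (45.3308, 52.6692)

Rounded to 2 decimal places:

(45.33, 52.67)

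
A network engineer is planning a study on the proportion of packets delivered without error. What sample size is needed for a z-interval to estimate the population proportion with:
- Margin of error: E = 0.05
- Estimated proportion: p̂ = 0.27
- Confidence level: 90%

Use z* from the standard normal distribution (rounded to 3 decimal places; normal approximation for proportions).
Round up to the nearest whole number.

Using z* for proportion z-interval (normal approximation).

For 90% confidence, z* = 1.645 (from standard normal table)

Sample size formula for proportion z-interval: n = z*²p̂(1-p̂)/E²

n = 1.645² × 0.27 × 0.73 / 0.05²
  = 2.706025 × 0.1971 / 0.0025
  = 213.3430

Round up to the nearest whole number: n = 214

214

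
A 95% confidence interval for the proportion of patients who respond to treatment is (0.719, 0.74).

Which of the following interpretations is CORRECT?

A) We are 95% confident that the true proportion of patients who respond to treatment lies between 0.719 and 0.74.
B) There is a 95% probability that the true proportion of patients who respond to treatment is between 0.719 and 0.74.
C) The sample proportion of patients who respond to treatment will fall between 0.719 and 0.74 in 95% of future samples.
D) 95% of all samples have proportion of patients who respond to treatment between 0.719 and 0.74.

A confidence interval represents our confidence in the procedure, not a probability statement about the parameter.

Key concept: If we repeated this sampling process many times and computed a 95% CI each time, about 95% of those intervals would contain the true population parameter.

For this specific interval (0.719, 0.74):
- Midpoint (point estimate): 0.7295
- Margin of error: 0.0105

The correct interpretation is the one stating confidence that the true parameter lies in the interval — option A.

A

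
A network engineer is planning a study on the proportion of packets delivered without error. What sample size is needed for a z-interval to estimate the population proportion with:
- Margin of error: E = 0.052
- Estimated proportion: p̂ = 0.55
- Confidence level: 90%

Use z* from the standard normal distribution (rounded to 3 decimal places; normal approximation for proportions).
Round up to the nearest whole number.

Using z* for proportion z-interval (normal approximation).

For 90% confidence, z* = 1.645 (from standard normal table)

Sample size formula for proportion z-interval: n = z*²p̂(1-p̂)/E²

n = 1.645² × 0.55 × 0.45 / 0.052²
  = 2.706025 × 0.2475 / 0.002704
  = 247.6854

Round up to the nearest whole number: n = 248

248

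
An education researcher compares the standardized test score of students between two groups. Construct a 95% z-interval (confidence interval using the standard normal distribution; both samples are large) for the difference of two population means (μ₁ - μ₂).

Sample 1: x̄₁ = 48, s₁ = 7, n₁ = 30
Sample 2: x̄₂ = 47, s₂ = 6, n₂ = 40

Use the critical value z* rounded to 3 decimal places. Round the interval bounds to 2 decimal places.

Both samples are large (n₁ = 30 ≥ 30, n₂ = 40 ≥ 30), so a z-interval for the difference of means applies.

Point estimate: x̄₁ - x̄₂ = 48 - 47 = 1

Standard error: SE = √(s₁²/n₁ + s₂²/n₂)
= √(7²/30 + 6²/40)
= √(1.633333 + 0.900000)
= 1.591645

For 95% confidence, z* = 1.96 (from standard normal table)
Margin of error: E = z* × SE = 1.96 × 1.591645 = 3.1196

Z-interval: (x̄₁ - x̄₂) ± E = 1 ± 3.1196 = (-2.1196, 4.1196)

Rounded to 2 decimal places:

(-2.12, 4.12)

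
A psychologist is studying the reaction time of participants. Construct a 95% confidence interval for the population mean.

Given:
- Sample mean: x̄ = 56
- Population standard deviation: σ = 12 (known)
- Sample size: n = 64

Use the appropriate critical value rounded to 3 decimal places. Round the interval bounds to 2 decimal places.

The population standard deviation σ is known, so use a z-interval (standard normal critical value).

For 95% confidence, z* = 1.96 (from standard normal table)

Standard error: SE = σ/√n = 12/√64 = 1.500000

Margin of error: E = z* × SE = 1.96 × 1.500000 = 2.9400

Z-interval: x̄ ± E = 56 ± 2.9400 = (53.0600, 58.9400)

Rounded to 2 decimal places:

(53.06, 58.94)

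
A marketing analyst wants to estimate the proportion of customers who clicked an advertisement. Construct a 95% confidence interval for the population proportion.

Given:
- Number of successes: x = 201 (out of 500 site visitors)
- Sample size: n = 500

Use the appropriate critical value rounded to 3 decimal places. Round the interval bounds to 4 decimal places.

Sample proportion: p̂ = 201/500 = 0.402000

Check conditions for normal approximation:
  np̂ = 201 ≥ 10 ✓
  n(1-p̂) = 299 ≥ 10 ✓

The sample is large enough, so use a z-interval (normal approximation) for the proportion.

For 95% confidence, z* = 1.96 (from standard normal table)

Standard error: SE = √(p̂(1-p̂)/n) = √(0.402000×0.598000/500) = 0.02192697

Margin of error: E = z* × SE = 1.96 × 0.02192697 = 0.042977

Z-interval: p̂ ± E = 0.402000 ± 0.042977 = (0.359023, 0.444977)

Rounded to 4 decimal places:

(0.3590, 0.4450)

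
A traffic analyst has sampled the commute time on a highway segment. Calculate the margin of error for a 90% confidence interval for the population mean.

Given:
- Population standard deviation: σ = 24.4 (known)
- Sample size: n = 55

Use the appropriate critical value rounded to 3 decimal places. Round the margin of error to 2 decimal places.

The population standard deviation σ is known, so use the z-interval margin of error formula.

For 90% confidence, z* = 1.645 (from standard normal table)

Margin of error formula for z-interval: E = z* × σ/√n

E = 1.645 × 24.4/√55
  = 1.645 × 3.290095
  = 5.4122

Rounded to 2 decimal places:

5.41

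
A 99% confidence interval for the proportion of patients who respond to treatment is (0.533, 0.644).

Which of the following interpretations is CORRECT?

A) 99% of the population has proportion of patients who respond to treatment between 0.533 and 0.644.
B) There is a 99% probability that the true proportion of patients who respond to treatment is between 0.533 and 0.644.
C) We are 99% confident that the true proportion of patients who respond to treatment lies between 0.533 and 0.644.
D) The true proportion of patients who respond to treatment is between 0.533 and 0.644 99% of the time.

A confidence interval represents our confidence in the procedure, not a probability statement about the parameter.

Key concept: If we repeated this sampling process many times and computed a 99% CI each time, about 99% of those intervals would contain the true population parameter.

For this specific interval (0.533, 0.644):
- Midpoint (point estimate): 0.5885
- Margin of error: 0.0555

The correct interpretation is the one stating confidence that the true parameter lies in the interval — option C.

C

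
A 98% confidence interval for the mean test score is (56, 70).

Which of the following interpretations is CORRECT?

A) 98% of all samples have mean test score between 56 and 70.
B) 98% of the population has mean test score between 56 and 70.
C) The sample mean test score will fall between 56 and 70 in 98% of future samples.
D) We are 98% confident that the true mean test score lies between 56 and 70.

A confidence interval represents our confidence in the procedure, not a probability statement about the parameter.

Key concept: If we repeated this sampling process many times and computed a 98% CI each time, about 98% of those intervals would contain the true population parameter.

For this specific interval (56, 70):
- Midpoint (point estimate): 63
- Margin of error: 7

The correct interpretation is the one stating confidence that the true parameter lies in the interval — option D.

D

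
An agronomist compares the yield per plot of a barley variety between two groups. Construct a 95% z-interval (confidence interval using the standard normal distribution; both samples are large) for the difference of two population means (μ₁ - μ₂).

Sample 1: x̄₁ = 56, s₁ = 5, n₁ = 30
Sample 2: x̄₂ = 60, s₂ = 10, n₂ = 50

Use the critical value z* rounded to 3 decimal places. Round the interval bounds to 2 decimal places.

Both samples are large (n₁ = 30 ≥ 30, n₂ = 50 ≥ 30), so a z-interval for the difference of means applies.

Point estimate: x̄₁ - x̄₂ = 56 - 60 = -4

Standard error: SE = √(s₁²/n₁ + s₂²/n₂)
= √(5²/30 + 10²/50)
= √(0.833333 + 2.000000)
= 1.683251

For 95% confidence, z* = 1.96 (from standard normal table)
Margin of error: E = z* × SE = 1.96 × 1.683251 = 3.2992

Z-interval: (x̄₁ - x̄₂) ± E = -4 ± 3.2992 = (-7.2992, -0.7008)

Rounded to 2 decimal places:

(-7.30, -0.70)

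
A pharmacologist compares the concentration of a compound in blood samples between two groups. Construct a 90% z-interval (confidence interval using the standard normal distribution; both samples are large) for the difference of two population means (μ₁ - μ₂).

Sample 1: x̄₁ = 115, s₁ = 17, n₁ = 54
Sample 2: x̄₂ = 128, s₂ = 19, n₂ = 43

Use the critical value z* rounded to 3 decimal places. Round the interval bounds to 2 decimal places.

Both samples are large (n₁ = 54 ≥ 30, n₂ = 43 ≥ 30), so a z-interval for the difference of means applies.

Point estimate: x̄₁ - x̄₂ = 115 - 128 = -13

Standard error: SE = √(s₁²/n₁ + s₂²/n₂)
= √(17²/54 + 19²/43)
= √(5.351852 + 8.395349)
= 3.707722

For 90% confidence, z* = 1.645 (from standard normal table)
Margin of error: E = z* × SE = 1.645 × 3.707722 = 6.0992

Z-interval: (x̄₁ - x̄₂) ± E = -13 ± 6.0992 = (-19.0992, -6.9008)

Rounded to 2 decimal places:

(-19.10, -6.90)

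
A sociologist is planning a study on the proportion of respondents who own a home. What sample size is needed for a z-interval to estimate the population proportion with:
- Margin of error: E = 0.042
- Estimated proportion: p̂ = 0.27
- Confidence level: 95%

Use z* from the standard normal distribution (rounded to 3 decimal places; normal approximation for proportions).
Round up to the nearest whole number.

Using z* for proportion z-interval (normal approximation).

For 95% confidence, z* = 1.96 (from standard normal table)

Sample size formula for proportion z-interval: n = z*²p̂(1-p̂)/E²

n = 1.96² × 0.27 × 0.73 / 0.042²
  = 3.8416 × 0.1971 / 0.001764
  = 429.2400

Round up to the nearest whole number: n = 430

430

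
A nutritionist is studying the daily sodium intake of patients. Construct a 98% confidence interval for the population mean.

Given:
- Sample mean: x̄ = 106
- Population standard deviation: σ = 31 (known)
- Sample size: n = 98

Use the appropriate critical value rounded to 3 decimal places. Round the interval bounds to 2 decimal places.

The population standard deviation σ is known, so use a z-interval (standard normal critical value).

For 98% confidence, z* = 2.326 (from standard normal table)

Standard error: SE = σ/√n = 31/√98 = 3.131473

Margin of error: E = z* × SE = 2.326 × 3.131473 = 7.2838

Z-interval: x̄ ± E = 106 ± 7.2838 = (98.7162, 113.2838)

Rounded to 2 decimal places:

(98.72, 113.28)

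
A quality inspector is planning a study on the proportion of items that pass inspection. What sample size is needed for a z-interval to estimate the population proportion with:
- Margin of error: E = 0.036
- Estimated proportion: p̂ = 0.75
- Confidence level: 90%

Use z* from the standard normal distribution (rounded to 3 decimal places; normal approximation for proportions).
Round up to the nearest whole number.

Using z* for proportion z-interval (normal approximation).

For 90% confidence, z* = 1.645 (from standard normal table)

Sample size formula for proportion z-interval: n = z*²p̂(1-p̂)/E²

n = 1.645² × 0.75 × 0.25 / 0.036²
  = 2.706025 × 0.1875 / 0.001296
  = 391.4967

Round up to the nearest whole number: n = 392

392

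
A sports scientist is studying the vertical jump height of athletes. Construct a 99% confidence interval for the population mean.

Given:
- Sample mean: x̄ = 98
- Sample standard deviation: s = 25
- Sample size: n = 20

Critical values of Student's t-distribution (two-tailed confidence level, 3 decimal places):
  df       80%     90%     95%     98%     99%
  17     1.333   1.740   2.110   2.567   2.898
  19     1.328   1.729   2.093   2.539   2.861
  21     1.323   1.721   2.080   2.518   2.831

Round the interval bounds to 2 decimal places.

The population standard deviation σ is unknown (only the sample standard deviation s is given), so use a t-interval with df = n - 1 = 20 - 1 = 19.

For 99% confidence with df = 19, t* = 2.861 (from t-table)

Standard error: SE = s/√n = 25/√20 = 5.590170

Margin of error: E = t* × SE = 2.861 × 5.590170 = 15.9935

T-interval: x̄ ± E = 98 ± 15.9935 = (82.0065, 113.9935)

Rounded to 2 decimal places:

(82.01, 113.99)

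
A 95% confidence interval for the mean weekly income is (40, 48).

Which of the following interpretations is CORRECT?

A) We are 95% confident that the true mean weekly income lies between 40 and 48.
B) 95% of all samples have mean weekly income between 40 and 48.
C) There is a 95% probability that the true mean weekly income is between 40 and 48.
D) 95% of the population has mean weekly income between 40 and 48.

A confidence interval represents our confidence in the procedure, not a probability statement about the parameter.

Key concept: If we repeated this sampling process many times and computed a 95% CI each time, about 95% of those intervals would contain the true population parameter.

For this specific interval (40, 48):
- Midpoint (point estimate): 44
- Margin of error: 4

The correct interpretation is the one stating confidence that the true parameter lies in the interval — option A.

A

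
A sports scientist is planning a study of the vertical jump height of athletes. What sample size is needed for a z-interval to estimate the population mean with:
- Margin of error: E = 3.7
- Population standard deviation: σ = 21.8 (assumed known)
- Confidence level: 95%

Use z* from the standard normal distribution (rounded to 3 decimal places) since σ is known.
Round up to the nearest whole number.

Using z* since population σ is known (z-interval formula).

For 95% confidence, z* = 1.96 (from standard normal table)

Sample size formula for z-interval: n = (z*σ/E)²

n = (1.96 × 21.8 / 3.7)²
  = (11.548108)²
  = 133.3588

Round up to the nearest whole number: n = 134

134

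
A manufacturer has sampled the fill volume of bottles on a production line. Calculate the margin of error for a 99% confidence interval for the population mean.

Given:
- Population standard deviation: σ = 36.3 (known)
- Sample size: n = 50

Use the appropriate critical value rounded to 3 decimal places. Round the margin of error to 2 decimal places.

The population standard deviation σ is known, so use the z-interval margin of error formula.

For 99% confidence, z* = 2.576 (from standard normal table)

Margin of error formula for z-interval: E = z* × σ/√n

E = 2.576 × 36.3/√50
  = 2.576 × 5.133595
  = 13.2241

Rounded to 2 decimal places:

13.22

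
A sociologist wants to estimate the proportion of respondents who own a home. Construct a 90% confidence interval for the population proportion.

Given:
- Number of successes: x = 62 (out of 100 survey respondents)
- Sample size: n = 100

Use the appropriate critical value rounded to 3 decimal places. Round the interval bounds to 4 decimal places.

Sample proportion: p̂ = 62/100 = 0.620000

Check conditions for normal approximation:
  np̂ = 62 ≥ 10 ✓
  n(1-p̂) = 38 ≥ 10 ✓

The sample is large enough, so use a z-interval (normal approximation) for the proportion.

For 90% confidence, z* = 1.645 (from standard normal table)

Standard error: SE = √(p̂(1-p̂)/n) = √(0.620000×0.380000/100) = 0.04853864

Margin of error: E = z* × SE = 1.645 × 0.04853864 = 0.079846

Z-interval: p̂ ± E = 0.620000 ± 0.079846 = (0.540154, 0.699846)

Rounded to 4 decimal places:

(0.5402, 0.6998)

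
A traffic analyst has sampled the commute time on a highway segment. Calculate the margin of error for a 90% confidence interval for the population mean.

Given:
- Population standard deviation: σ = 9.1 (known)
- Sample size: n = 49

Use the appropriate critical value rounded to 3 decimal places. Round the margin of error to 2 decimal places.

The population standard deviation σ is known, so use the z-interval margin of error formula.

For 90% confidence, z* = 1.645 (from standard normal table)

Margin of error formula for z-interval: E = z* × σ/√n

E = 1.645 × 9.1/√49
  = 1.645 × 1.300000
  = 2.1385

Rounded to 2 decimal places:

2.14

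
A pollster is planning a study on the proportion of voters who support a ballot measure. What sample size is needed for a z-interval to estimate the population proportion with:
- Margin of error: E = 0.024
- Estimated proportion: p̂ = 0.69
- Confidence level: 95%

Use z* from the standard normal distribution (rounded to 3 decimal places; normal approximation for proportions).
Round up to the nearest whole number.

Using z* for proportion z-interval (normal approximation).

For 95% confidence, z* = 1.96 (from standard normal table)

Sample size formula for proportion z-interval: n = z*²p̂(1-p̂)/E²

n = 1.96² × 0.69 × 0.31 / 0.024²
  = 3.8416 × 0.2139 / 0.000576
  = 1426.5942

Round up to the nearest whole number: n = 1427

1427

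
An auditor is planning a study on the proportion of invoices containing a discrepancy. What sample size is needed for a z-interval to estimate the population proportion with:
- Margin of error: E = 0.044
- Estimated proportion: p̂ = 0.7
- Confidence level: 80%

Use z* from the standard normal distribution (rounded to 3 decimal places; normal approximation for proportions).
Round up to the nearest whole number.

Using z* for proportion z-interval (normal approximation).

For 80% confidence, z* = 1.282 (from standard normal table)

Sample size formula for proportion z-interval: n = z*²p̂(1-p̂)/E²

n = 1.282² × 0.7 × 0.3 / 0.044²
  = 1.643524 × 0.21 / 0.001936
  = 178.2748

Round up to the nearest whole number: n = 179

179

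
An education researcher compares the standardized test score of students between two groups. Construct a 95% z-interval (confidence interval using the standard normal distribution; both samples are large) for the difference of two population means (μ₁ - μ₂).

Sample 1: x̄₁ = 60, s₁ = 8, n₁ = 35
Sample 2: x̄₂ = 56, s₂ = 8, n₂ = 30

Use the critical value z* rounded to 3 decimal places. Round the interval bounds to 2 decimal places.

Both samples are large (n₁ = 35 ≥ 30, n₂ = 30 ≥ 30), so a z-interval for the difference of means applies.

Point estimate: x̄₁ - x̄₂ = 60 - 56 = 4

Standard error: SE = √(s₁²/n₁ + s₂²/n₂)
= √(8²/35 + 8²/30)
= √(1.828571 + 2.133333)
= 1.990453

For 95% confidence, z* = 1.96 (from standard normal table)
Margin of error: E = z* × SE = 1.96 × 1.990453 = 3.9013

Z-interval: (x̄₁ - x̄₂) ± E = 4 ± 3.9013 = (0.0987, 7.9013)

Rounded to 2 decimal places:

(0.10, 7.90)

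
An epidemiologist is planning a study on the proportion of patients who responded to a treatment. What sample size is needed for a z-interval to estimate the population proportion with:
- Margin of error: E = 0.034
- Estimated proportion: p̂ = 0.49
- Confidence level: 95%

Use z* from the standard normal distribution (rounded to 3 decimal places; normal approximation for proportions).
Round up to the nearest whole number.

Using z* for proportion z-interval (normal approximation).

For 95% confidence, z* = 1.96 (from standard normal table)

Sample size formula for proportion z-interval: n = z*²p̂(1-p̂)/E²

n = 1.96² × 0.49 × 0.51 / 0.034²
  = 3.8416 × 0.2499 / 0.001156
  = 830.4635

Round up to the nearest whole number: n = 831

831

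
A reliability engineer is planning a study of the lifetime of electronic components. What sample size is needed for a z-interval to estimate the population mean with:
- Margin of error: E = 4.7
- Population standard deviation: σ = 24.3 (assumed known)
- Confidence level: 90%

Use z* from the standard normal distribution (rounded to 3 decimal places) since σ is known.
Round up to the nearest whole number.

Using z* since population σ is known (z-interval formula).

For 90% confidence, z* = 1.645 (from standard normal table)

Sample size formula for z-interval: n = (z*σ/E)²

n = (1.645 × 24.3 / 4.7)²
  = (8.505000)²
  = 72.3350

Round up to the nearest whole number: n = 73

73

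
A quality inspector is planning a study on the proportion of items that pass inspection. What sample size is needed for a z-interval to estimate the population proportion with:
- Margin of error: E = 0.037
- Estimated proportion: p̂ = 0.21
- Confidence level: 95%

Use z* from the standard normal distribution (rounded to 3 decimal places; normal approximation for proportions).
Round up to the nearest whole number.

Using z* for proportion z-interval (normal approximation).

For 95% confidence, z* = 1.96 (from standard normal table)

Sample size formula for proportion z-interval: n = z*²p̂(1-p̂)/E²

n = 1.96² × 0.21 × 0.79 / 0.037²
  = 3.8416 × 0.1659 / 0.001369
  = 465.5379

Round up to the nearest whole number: n = 466

466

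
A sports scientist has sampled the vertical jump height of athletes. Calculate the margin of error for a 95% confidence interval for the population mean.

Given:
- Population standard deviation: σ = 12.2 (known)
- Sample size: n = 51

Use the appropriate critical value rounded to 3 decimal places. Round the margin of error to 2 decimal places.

The population standard deviation σ is known, so use the z-interval margin of error formula.

For 95% confidence, z* = 1.96 (from standard normal table)

Margin of error formula for z-interval: E = z* × σ/√n

E = 1.96 × 12.2/√51
  = 1.96 × 1.708342
  = 3.3483

Rounded to 2 decimal places:

3.35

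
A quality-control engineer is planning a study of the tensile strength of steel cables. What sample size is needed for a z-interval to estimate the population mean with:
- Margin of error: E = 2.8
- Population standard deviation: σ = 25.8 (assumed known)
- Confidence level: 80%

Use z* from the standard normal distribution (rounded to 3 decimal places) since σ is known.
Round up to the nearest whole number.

Using z* since population σ is known (z-interval formula).

For 80% confidence, z* = 1.282 (from standard normal table)

Sample size formula for z-interval: n = (z*σ/E)²

n = (1.282 × 25.8 / 2.8)²
  = (11.812714)²
  = 139.5402

Round up to the nearest whole number: n = 140

140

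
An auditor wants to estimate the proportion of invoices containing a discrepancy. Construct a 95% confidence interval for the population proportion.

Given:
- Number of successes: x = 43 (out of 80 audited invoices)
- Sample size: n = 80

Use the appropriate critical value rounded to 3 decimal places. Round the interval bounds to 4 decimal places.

Sample proportion: p̂ = 43/80 = 0.537500

Check conditions for normal approximation:
  np̂ = 43 ≥ 10 ✓
  n(1-p̂) = 37 ≥ 10 ✓

The sample is large enough, so use a z-interval (normal approximation) for the proportion.

For 95% confidence, z* = 1.96 (from standard normal table)

Standard error: SE = √(p̂(1-p̂)/n) = √(0.537500×0.462500/80) = 0.05574425

Margin of error: E = z* × SE = 1.96 × 0.05574425 = 0.109259

Z-interval: p̂ ± E = 0.537500 ± 0.109259 = (0.428241, 0.646759)

Rounded to 4 decimal places:

(0.4282, 0.6468)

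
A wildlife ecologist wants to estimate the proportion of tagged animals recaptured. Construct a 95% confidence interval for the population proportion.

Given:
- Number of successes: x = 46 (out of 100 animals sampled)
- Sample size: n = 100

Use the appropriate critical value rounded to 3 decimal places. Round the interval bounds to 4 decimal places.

Sample proportion: p̂ = 46/100 = 0.460000

Check conditions for normal approximation:
  np̂ = 46 ≥ 10 ✓
  n(1-p̂) = 54 ≥ 10 ✓

The sample is large enough, so use a z-interval (normal approximation) for the proportion.

For 95% confidence, z* = 1.96 (from standard normal table)

Standard error: SE = √(p̂(1-p̂)/n) = √(0.460000×0.540000/100) = 0.04983974

Margin of error: E = z* × SE = 1.96 × 0.04983974 = 0.097686

Z-interval: p̂ ± E = 0.460000 ± 0.097686 = (0.362314, 0.557686)

Rounded to 4 decimal places:

(0.3623, 0.5577)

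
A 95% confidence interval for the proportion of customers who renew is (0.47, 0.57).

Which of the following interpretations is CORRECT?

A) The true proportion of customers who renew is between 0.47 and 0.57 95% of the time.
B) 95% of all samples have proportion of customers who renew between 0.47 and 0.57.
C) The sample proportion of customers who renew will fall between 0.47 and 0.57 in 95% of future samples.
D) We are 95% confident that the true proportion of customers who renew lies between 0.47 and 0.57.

A confidence interval represents our confidence in the procedure, not a probability statement about the parameter.

Key concept: If we repeated this sampling process many times and computed a 95% CI each time, about 95% of those intervals would contain the true population parameter.

For this specific interval (0.47, 0.57):
- Midpoint (point estimate): 0.52
- Margin of error: 0.05

The correct interpretation is the one stating confidence that the true parameter lies in the interval — option D.

D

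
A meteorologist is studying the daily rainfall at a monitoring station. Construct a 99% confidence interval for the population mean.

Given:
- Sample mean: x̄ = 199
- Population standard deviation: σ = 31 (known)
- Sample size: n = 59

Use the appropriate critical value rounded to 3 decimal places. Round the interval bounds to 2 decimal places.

The population standard deviation σ is known, so use a z-interval (standard normal critical value).

For 99% confidence, z* = 2.576 (from standard normal table)

Standard error: SE = σ/√n = 31/√59 = 4.035856

Margin of error: E = z* × SE = 2.576 × 4.035856 = 10.3964

Z-interval: x̄ ± E = 199 ± 10.3964 = (188.6036, 209.3964)

Rounded to 2 decimal places:

(188.60, 209.40)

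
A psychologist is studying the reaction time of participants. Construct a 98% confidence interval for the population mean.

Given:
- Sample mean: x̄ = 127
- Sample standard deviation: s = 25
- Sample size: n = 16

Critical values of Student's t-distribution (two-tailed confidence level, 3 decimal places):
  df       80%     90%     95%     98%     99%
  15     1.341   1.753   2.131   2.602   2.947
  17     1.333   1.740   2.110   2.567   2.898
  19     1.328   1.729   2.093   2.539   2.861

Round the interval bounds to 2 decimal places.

The population standard deviation σ is unknown (only the sample standard deviation s is given), so use a t-interval with df = n - 1 = 16 - 1 = 15.

For 98% confidence with df = 15, t* = 2.602 (from t-table)

Standard error: SE = s/√n = 25/√16 = 6.250000

Margin of error: E = t* × SE = 2.602 × 6.250000 = 16.2625

T-interval: x̄ ± E = 127 ± 16.2625 = (110.7375, 143.2625)

Rounded to 2 decimal places:

(110.74, 143.26)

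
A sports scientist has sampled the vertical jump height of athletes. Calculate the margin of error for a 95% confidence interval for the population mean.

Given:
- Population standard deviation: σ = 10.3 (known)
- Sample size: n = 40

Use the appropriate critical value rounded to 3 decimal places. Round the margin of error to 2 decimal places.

The population standard deviation σ is known, so use the z-interval margin of error formula.

For 95% confidence, z* = 1.96 (from standard normal table)

Margin of error formula for z-interval: E = z* × σ/√n

E = 1.96 × 10.3/√40
  = 1.96 × 1.628573
  = 3.1920

Rounded to 2 decimal places:

3.19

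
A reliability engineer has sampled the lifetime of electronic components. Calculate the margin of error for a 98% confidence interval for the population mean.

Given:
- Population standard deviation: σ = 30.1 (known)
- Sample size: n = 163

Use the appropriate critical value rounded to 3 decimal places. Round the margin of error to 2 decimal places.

The population standard deviation σ is known, so use the z-interval margin of error formula.

For 98% confidence, z* = 2.326 (from standard normal table)

Margin of error formula for z-interval: E = z* × σ/√n

E = 2.326 × 30.1/√163
  = 2.326 × 2.357614
  = 5.4838

Rounded to 2 decimal places:

5.48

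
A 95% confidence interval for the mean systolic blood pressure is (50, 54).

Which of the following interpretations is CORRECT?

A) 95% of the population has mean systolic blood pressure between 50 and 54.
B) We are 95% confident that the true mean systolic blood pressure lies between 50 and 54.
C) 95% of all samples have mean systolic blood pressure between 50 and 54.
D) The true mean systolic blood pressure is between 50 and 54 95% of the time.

A confidence interval represents our confidence in the procedure, not a probability statement about the parameter.

Key concept: If we repeated this sampling process many times and computed a 95% CI each time, about 95% of those intervals would contain the true population parameter.

For this specific interval (50, 54):
- Midpoint (point estimate): 52
- Margin of error: 2

The correct interpretation is the one stating confidence that the true parameter lies in the interval — option B.

B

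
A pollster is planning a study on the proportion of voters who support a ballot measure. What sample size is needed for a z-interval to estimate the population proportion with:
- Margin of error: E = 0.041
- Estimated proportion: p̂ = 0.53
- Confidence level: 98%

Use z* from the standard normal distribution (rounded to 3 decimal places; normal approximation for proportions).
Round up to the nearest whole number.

Using z* for proportion z-interval (normal approximation).

For 98% confidence, z* = 2.326 (from standard normal table)

Sample size formula for proportion z-interval: n = z*²p̂(1-p̂)/E²

n = 2.326² × 0.53 × 0.47 / 0.041²
  = 5.410276 × 0.2491 / 0.001681
  = 801.7250

Round up to the nearest whole number: n = 802

802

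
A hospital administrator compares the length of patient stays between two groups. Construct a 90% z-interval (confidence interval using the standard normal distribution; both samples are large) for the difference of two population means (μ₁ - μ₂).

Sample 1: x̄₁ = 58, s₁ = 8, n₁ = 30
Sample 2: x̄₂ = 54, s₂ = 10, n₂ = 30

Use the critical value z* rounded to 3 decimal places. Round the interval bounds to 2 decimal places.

Both samples are large (n₁ = 30 ≥ 30, n₂ = 30 ≥ 30), so a z-interval for the difference of means applies.

Point estimate: x̄₁ - x̄₂ = 58 - 54 = 4

Standard error: SE = √(s₁²/n₁ + s₂²/n₂)
= √(8²/30 + 10²/30)
= √(2.133333 + 3.333333)
= 2.338090

For 90% confidence, z* = 1.645 (from standard normal table)
Margin of error: E = z* × SE = 1.645 × 2.338090 = 3.8462

Z-interval: (x̄₁ - x̄₂) ± E = 4 ± 3.8462 = (0.1538, 7.8462)

Rounded to 2 decimal places:

(0.15, 7.85)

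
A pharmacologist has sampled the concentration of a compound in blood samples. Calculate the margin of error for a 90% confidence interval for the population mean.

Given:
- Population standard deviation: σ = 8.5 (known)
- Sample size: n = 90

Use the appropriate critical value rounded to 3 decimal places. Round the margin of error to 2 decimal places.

The population standard deviation σ is known, so use the z-interval margin of error formula.

For 90% confidence, z* = 1.645 (from standard normal table)

Margin of error formula for z-interval: E = z* × σ/√n

E = 1.645 × 8.5/√90
  = 1.645 × 0.895979
  = 1.4739

Rounded to 2 decimal places:

1.47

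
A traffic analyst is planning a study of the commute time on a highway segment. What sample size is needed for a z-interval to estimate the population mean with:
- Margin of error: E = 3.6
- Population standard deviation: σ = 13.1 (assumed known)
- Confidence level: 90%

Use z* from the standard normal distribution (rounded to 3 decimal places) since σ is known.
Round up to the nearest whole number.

Using z* since population σ is known (z-interval formula).

For 90% confidence, z* = 1.645 (from standard normal table)

Sample size formula for z-interval: n = (z*σ/E)²

n = (1.645 × 13.1 / 3.6)²
  = (5.985972)²
  = 35.8319

Round up to the nearest whole number: n = 36

36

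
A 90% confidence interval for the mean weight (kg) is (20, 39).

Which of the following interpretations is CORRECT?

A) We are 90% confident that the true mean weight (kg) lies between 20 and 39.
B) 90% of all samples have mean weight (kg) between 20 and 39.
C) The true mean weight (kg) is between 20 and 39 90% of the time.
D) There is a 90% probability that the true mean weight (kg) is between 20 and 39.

A confidence interval represents our confidence in the procedure, not a probability statement about the parameter.

Key concept: If we repeated this sampling process many times and computed a 90% CI each time, about 90% of those intervals would contain the true population parameter.

For this specific interval (20, 39):
- Midpoint (point estimate): 29.5
- Margin of error: 9.5

The correct interpretation is the one stating confidence that the true parameter lies in the interval — option A.

A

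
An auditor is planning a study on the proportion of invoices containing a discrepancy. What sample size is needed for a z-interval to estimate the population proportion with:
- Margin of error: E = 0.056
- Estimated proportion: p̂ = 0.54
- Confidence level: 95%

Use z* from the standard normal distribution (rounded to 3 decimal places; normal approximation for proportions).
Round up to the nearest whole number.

Using z* for proportion z-interval (normal approximation).

For 95% confidence, z* = 1.96 (from standard normal table)

Sample size formula for proportion z-interval: n = z*²p̂(1-p̂)/E²

n = 1.96² × 0.54 × 0.46 / 0.056²
  = 3.8416 × 0.2484 / 0.003136
  = 304.2900

Round up to the nearest whole number: n = 305

305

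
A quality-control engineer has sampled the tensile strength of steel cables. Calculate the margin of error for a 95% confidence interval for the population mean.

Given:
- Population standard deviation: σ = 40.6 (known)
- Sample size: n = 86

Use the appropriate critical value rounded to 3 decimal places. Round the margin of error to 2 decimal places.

The population standard deviation σ is known, so use the z-interval margin of error formula.

For 95% confidence, z* = 1.96 (from standard normal table)

Margin of error formula for z-interval: E = z* × σ/√n

E = 1.96 × 40.6/√86
  = 1.96 × 4.378011
  = 8.5809

Rounded to 2 decimal places:

8.58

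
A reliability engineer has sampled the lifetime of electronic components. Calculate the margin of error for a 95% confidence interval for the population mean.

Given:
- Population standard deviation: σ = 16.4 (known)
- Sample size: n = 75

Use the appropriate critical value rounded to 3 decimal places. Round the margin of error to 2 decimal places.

The population standard deviation σ is known, so use the z-interval margin of error formula.

For 95% confidence, z* = 1.96 (from standard normal table)

Margin of error formula for z-interval: E = z* × σ/√n

E = 1.96 × 16.4/√75
  = 1.96 × 1.893709
  = 3.7117

Rounded to 2 decimal places:

3.71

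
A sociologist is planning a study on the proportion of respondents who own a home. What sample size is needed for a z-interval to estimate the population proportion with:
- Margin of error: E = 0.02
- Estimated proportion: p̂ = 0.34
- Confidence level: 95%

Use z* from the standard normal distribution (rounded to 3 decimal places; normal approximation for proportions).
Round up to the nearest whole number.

Using z* for proportion z-interval (normal approximation).

For 95% confidence, z* = 1.96 (from standard normal table)

Sample size formula for proportion z-interval: n = z*²p̂(1-p̂)/E²

n = 1.96² × 0.34 × 0.66 / 0.02²
  = 3.8416 × 0.2244 / 0.0004
  = 2155.1376

Round up to the nearest whole number: n = 2156

2156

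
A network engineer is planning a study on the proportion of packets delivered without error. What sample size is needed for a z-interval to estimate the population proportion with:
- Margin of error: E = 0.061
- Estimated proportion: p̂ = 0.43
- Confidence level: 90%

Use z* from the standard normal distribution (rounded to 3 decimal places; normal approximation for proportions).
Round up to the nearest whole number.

Using z* for proportion z-interval (normal approximation).

For 90% confidence, z* = 1.645 (from standard normal table)

Sample size formula for proportion z-interval: n = z*²p̂(1-p̂)/E²

n = 1.645² × 0.43 × 0.57 / 0.061²
  = 2.706025 × 0.2451 / 0.003721
  = 178.2442

Round up to the nearest whole number: n = 179

179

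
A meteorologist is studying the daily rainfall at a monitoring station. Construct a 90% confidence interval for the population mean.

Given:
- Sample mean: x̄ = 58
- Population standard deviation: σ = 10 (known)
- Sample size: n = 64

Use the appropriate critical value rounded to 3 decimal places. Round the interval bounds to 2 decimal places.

The population standard deviation σ is known, so use a z-interval (standard normal critical value).

For 90% confidence, z* = 1.645 (from standard normal table)

Standard error: SE = σ/√n = 10/√64 = 1.250000

Margin of error: E = z* × SE = 1.645 × 1.250000 = 2.0562

Z-interval: x̄ ± E = 58 ± 2.0562 = (55.9438, 60.0562)

Rounded to 2 decimal places:

(55.94, 60.06)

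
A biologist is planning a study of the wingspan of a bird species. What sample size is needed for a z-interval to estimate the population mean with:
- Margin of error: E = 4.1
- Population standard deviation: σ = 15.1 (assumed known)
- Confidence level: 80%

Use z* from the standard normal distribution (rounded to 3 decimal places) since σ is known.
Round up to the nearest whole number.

Using z* since population σ is known (z-interval formula).

For 80% confidence, z* = 1.282 (from standard normal table)

Sample size formula for z-interval: n = (z*σ/E)²

n = (1.282 × 15.1 / 4.1)²
  = (4.721512)²
  = 22.2927

Round up to the nearest whole number: n = 23

23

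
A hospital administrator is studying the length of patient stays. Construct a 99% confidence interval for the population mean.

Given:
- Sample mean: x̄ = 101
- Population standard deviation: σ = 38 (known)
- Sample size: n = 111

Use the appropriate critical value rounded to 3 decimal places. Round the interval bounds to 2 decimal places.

The population standard deviation σ is known, so use a z-interval (standard normal critical value).

For 99% confidence, z* = 2.576 (from standard normal table)

Standard error: SE = σ/√n = 38/√111 = 3.606800

Margin of error: E = z* × SE = 2.576 × 3.606800 = 9.2911

Z-interval: x̄ ± E = 101 ± 9.2911 = (91.7089, 110.2911)

Rounded to 2 decimal places:

(91.71, 110.29)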